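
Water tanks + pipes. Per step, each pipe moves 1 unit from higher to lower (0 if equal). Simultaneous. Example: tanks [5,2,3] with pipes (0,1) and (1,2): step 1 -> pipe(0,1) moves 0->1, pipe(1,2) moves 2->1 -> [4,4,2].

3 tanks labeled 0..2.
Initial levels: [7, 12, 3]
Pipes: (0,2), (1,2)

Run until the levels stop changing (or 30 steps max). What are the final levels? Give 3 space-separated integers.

Answer: 8 8 6

Derivation:
Step 1: flows [0->2,1->2] -> levels [6 11 5]
Step 2: flows [0->2,1->2] -> levels [5 10 7]
Step 3: flows [2->0,1->2] -> levels [6 9 7]
Step 4: flows [2->0,1->2] -> levels [7 8 7]
Step 5: flows [0=2,1->2] -> levels [7 7 8]
Step 6: flows [2->0,2->1] -> levels [8 8 6]
Step 7: flows [0->2,1->2] -> levels [7 7 8]
  -> period-2 cycle: step 7 state = step 5 state; never stabilizes
  -> state at step 30: (30-5) mod 2 = 1, same as step 6 -> [8 8 6]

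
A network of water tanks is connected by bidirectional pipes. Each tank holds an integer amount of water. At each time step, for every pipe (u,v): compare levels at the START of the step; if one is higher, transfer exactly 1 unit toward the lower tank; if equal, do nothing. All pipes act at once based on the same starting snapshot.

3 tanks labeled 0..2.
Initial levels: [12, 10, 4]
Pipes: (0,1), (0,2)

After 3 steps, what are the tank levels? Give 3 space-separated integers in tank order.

Answer: 9 10 7

Derivation:
Step 1: flows [0->1,0->2] -> levels [10 11 5]
Step 2: flows [1->0,0->2] -> levels [10 10 6]
Step 3: flows [0=1,0->2] -> levels [9 10 7]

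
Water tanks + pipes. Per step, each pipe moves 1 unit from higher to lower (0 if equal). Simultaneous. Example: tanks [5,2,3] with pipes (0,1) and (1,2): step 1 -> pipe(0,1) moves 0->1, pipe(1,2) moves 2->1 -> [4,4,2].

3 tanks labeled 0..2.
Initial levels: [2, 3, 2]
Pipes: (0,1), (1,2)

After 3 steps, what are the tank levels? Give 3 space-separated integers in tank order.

Step 1: flows [1->0,1->2] -> levels [3 1 3]
Step 2: flows [0->1,2->1] -> levels [2 3 2]
  -> period-2 cycle: step 2 state = step 0 state
  -> state at step 3: (3-0) mod 2 = 1, same as step 1 -> [3 1 3]

Answer: 3 1 3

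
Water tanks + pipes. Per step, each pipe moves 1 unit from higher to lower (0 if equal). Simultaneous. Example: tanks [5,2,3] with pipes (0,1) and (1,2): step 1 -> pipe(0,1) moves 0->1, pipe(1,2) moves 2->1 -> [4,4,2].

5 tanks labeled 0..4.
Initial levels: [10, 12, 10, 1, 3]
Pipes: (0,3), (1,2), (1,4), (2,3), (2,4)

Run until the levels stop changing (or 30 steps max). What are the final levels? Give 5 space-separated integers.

Answer: 7 7 9 6 7

Derivation:
Step 1: flows [0->3,1->2,1->4,2->3,2->4] -> levels [9 10 9 3 5]
Step 2: flows [0->3,1->2,1->4,2->3,2->4] -> levels [8 8 8 5 7]
Step 3: flows [0->3,1=2,1->4,2->3,2->4] -> levels [7 7 6 7 9]
Step 4: flows [0=3,1->2,4->1,3->2,4->2] -> levels [7 7 9 6 7]
Step 5: flows [0->3,2->1,1=4,2->3,2->4] -> levels [6 8 6 8 8]
Step 6: flows [3->0,1->2,1=4,3->2,4->2] -> levels [7 7 9 6 7]
  -> period-2 cycle: step 6 state = step 4 state; never stabilizes
  -> state at step 30: (30-4) mod 2 = 0, same as step 4 -> [7 7 9 6 7]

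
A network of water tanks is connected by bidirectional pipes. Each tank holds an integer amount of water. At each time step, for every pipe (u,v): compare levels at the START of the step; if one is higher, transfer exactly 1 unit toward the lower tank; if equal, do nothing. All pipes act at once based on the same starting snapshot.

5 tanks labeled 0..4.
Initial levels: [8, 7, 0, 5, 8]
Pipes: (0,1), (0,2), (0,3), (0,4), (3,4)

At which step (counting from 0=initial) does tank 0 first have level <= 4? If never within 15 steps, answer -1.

Step 1: flows [0->1,0->2,0->3,0=4,4->3] -> levels [5 8 1 7 7]
Step 2: flows [1->0,0->2,3->0,4->0,3=4] -> levels [7 7 2 6 6]
Step 3: flows [0=1,0->2,0->3,0->4,3=4] -> levels [4 7 3 7 7]
Tank 0 first reaches <=4 at step 3

Answer: 3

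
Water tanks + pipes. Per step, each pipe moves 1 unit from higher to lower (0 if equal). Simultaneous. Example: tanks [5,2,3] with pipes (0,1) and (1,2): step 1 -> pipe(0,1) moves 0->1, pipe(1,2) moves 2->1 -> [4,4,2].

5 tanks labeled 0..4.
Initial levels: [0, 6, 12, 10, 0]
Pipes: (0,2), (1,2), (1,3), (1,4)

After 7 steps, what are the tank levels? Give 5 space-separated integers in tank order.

Answer: 5 4 6 7 6

Derivation:
Step 1: flows [2->0,2->1,3->1,1->4] -> levels [1 7 10 9 1]
Step 2: flows [2->0,2->1,3->1,1->4] -> levels [2 8 8 8 2]
Step 3: flows [2->0,1=2,1=3,1->4] -> levels [3 7 7 8 3]
Step 4: flows [2->0,1=2,3->1,1->4] -> levels [4 7 6 7 4]
Step 5: flows [2->0,1->2,1=3,1->4] -> levels [5 5 6 7 5]
Step 6: flows [2->0,2->1,3->1,1=4] -> levels [6 7 4 6 5]
Step 7: flows [0->2,1->2,1->3,1->4] -> levels [5 4 6 7 6]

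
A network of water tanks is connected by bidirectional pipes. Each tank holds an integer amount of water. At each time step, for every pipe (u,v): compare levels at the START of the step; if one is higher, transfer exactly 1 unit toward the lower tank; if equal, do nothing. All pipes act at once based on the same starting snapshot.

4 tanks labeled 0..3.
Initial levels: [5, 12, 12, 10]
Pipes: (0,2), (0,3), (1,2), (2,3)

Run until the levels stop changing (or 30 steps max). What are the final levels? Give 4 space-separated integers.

Answer: 9 9 12 9

Derivation:
Step 1: flows [2->0,3->0,1=2,2->3] -> levels [7 12 10 10]
Step 2: flows [2->0,3->0,1->2,2=3] -> levels [9 11 10 9]
Step 3: flows [2->0,0=3,1->2,2->3] -> levels [10 10 9 10]
Step 4: flows [0->2,0=3,1->2,3->2] -> levels [9 9 12 9]
Step 5: flows [2->0,0=3,2->1,2->3] -> levels [10 10 9 10]
  -> period-2 cycle: step 5 state = step 3 state; never stabilizes
  -> state at step 30: (30-3) mod 2 = 1, same as step 4 -> [9 9 12 9]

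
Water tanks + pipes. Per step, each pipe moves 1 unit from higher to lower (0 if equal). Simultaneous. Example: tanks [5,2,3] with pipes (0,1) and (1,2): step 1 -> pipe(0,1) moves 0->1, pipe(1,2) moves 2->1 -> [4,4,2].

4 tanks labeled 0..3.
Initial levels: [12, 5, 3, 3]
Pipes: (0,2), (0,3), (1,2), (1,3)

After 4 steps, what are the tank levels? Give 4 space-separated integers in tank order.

Answer: 6 7 5 5

Derivation:
Step 1: flows [0->2,0->3,1->2,1->3] -> levels [10 3 5 5]
Step 2: flows [0->2,0->3,2->1,3->1] -> levels [8 5 5 5]
Step 3: flows [0->2,0->3,1=2,1=3] -> levels [6 5 6 6]
Step 4: flows [0=2,0=3,2->1,3->1] -> levels [6 7 5 5]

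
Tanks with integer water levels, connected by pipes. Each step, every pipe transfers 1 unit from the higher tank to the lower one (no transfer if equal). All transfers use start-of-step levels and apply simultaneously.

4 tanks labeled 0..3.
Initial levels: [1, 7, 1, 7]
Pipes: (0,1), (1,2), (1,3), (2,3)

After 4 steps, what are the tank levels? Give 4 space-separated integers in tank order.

Answer: 4 4 5 3

Derivation:
Step 1: flows [1->0,1->2,1=3,3->2] -> levels [2 5 3 6]
Step 2: flows [1->0,1->2,3->1,3->2] -> levels [3 4 5 4]
Step 3: flows [1->0,2->1,1=3,2->3] -> levels [4 4 3 5]
Step 4: flows [0=1,1->2,3->1,3->2] -> levels [4 4 5 3]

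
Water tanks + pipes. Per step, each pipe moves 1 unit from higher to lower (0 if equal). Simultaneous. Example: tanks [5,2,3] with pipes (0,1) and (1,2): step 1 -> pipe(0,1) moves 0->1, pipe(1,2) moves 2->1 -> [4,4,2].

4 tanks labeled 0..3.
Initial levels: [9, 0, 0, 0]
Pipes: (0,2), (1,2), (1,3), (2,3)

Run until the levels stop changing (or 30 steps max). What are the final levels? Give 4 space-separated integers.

Step 1: flows [0->2,1=2,1=3,2=3] -> levels [8 0 1 0]
Step 2: flows [0->2,2->1,1=3,2->3] -> levels [7 1 0 1]
Step 3: flows [0->2,1->2,1=3,3->2] -> levels [6 0 3 0]
Step 4: flows [0->2,2->1,1=3,2->3] -> levels [5 1 2 1]
Step 5: flows [0->2,2->1,1=3,2->3] -> levels [4 2 1 2]
Step 6: flows [0->2,1->2,1=3,3->2] -> levels [3 1 4 1]
Step 7: flows [2->0,2->1,1=3,2->3] -> levels [4 2 1 2]
  -> period-2 cycle: step 7 state = step 5 state; never stabilizes
  -> state at step 30: (30-5) mod 2 = 1, same as step 6 -> [3 1 4 1]

Answer: 3 1 4 1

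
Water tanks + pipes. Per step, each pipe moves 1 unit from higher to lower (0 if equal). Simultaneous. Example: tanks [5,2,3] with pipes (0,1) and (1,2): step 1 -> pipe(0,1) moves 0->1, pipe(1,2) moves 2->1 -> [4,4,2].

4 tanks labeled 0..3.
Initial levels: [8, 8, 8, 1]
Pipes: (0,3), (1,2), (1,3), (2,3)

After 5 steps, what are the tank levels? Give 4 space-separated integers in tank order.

Step 1: flows [0->3,1=2,1->3,2->3] -> levels [7 7 7 4]
Step 2: flows [0->3,1=2,1->3,2->3] -> levels [6 6 6 7]
Step 3: flows [3->0,1=2,3->1,3->2] -> levels [7 7 7 4]
  -> period-2 cycle: step 3 state = step 1 state
  -> state at step 5: (5-1) mod 2 = 0, same as step 1 -> [7 7 7 4]

Answer: 7 7 7 4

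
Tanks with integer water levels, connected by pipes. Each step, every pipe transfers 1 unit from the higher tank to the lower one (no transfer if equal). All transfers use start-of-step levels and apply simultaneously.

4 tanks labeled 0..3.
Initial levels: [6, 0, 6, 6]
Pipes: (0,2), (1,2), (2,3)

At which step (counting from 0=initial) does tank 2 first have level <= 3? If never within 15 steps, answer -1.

Step 1: flows [0=2,2->1,2=3] -> levels [6 1 5 6]
Step 2: flows [0->2,2->1,3->2] -> levels [5 2 6 5]
Step 3: flows [2->0,2->1,2->3] -> levels [6 3 3 6]
Tank 2 first reaches <=3 at step 3

Answer: 3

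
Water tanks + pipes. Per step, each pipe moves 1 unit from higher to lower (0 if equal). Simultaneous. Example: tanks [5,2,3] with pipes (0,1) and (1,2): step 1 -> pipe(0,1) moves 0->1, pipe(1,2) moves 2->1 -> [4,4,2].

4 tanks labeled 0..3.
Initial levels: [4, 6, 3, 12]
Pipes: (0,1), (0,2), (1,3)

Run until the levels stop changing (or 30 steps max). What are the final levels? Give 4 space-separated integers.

Answer: 7 6 5 7

Derivation:
Step 1: flows [1->0,0->2,3->1] -> levels [4 6 4 11]
Step 2: flows [1->0,0=2,3->1] -> levels [5 6 4 10]
Step 3: flows [1->0,0->2,3->1] -> levels [5 6 5 9]
Step 4: flows [1->0,0=2,3->1] -> levels [6 6 5 8]
Step 5: flows [0=1,0->2,3->1] -> levels [5 7 6 7]
Step 6: flows [1->0,2->0,1=3] -> levels [7 6 5 7]
Step 7: flows [0->1,0->2,3->1] -> levels [5 8 6 6]
Step 8: flows [1->0,2->0,1->3] -> levels [7 6 5 7]
  -> period-2 cycle: step 8 state = step 6 state; never stabilizes
  -> state at step 30: (30-6) mod 2 = 0, same as step 6 -> [7 6 5 7]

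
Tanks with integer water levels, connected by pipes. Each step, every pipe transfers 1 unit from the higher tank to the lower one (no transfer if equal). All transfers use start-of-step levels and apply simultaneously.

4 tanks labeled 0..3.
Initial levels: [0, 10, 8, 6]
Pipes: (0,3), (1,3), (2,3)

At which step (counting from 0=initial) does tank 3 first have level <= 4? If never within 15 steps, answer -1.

Step 1: flows [3->0,1->3,2->3] -> levels [1 9 7 7]
Step 2: flows [3->0,1->3,2=3] -> levels [2 8 7 7]
Step 3: flows [3->0,1->3,2=3] -> levels [3 7 7 7]
Step 4: flows [3->0,1=3,2=3] -> levels [4 7 7 6]
Step 5: flows [3->0,1->3,2->3] -> levels [5 6 6 7]
Step 6: flows [3->0,3->1,3->2] -> levels [6 7 7 4]
Tank 3 first reaches <=4 at step 6

Answer: 6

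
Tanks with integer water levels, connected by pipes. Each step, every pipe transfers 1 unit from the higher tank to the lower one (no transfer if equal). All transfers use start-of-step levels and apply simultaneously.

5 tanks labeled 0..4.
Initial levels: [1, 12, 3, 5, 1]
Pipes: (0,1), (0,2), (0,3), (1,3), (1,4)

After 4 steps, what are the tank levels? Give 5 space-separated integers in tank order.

Answer: 4 6 5 4 3

Derivation:
Step 1: flows [1->0,2->0,3->0,1->3,1->4] -> levels [4 9 2 5 2]
Step 2: flows [1->0,0->2,3->0,1->3,1->4] -> levels [5 6 3 5 3]
Step 3: flows [1->0,0->2,0=3,1->3,1->4] -> levels [5 3 4 6 4]
Step 4: flows [0->1,0->2,3->0,3->1,4->1] -> levels [4 6 5 4 3]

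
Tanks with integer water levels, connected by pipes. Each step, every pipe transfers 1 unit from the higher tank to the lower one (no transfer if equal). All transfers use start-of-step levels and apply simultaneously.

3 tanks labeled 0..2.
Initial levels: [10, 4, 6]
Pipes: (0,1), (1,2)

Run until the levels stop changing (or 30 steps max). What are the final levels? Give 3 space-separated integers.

Answer: 7 6 7

Derivation:
Step 1: flows [0->1,2->1] -> levels [9 6 5]
Step 2: flows [0->1,1->2] -> levels [8 6 6]
Step 3: flows [0->1,1=2] -> levels [7 7 6]
Step 4: flows [0=1,1->2] -> levels [7 6 7]
Step 5: flows [0->1,2->1] -> levels [6 8 6]
Step 6: flows [1->0,1->2] -> levels [7 6 7]
  -> period-2 cycle: step 6 state = step 4 state; never stabilizes
  -> state at step 30: (30-4) mod 2 = 0, same as step 4 -> [7 6 7]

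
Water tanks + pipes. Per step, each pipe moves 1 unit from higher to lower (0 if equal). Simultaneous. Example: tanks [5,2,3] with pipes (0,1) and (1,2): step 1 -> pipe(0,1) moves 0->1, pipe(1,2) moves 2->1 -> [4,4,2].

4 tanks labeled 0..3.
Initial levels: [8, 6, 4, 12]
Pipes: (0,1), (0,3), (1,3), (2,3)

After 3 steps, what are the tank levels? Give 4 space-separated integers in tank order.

Answer: 8 8 6 8

Derivation:
Step 1: flows [0->1,3->0,3->1,3->2] -> levels [8 8 5 9]
Step 2: flows [0=1,3->0,3->1,3->2] -> levels [9 9 6 6]
Step 3: flows [0=1,0->3,1->3,2=3] -> levels [8 8 6 8]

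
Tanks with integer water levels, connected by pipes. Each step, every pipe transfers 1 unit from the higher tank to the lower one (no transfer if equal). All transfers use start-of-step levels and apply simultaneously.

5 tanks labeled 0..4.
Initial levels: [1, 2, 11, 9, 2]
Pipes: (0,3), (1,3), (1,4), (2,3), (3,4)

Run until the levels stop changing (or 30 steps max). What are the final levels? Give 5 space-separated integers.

Step 1: flows [3->0,3->1,1=4,2->3,3->4] -> levels [2 3 10 7 3]
Step 2: flows [3->0,3->1,1=4,2->3,3->4] -> levels [3 4 9 5 4]
Step 3: flows [3->0,3->1,1=4,2->3,3->4] -> levels [4 5 8 3 5]
Step 4: flows [0->3,1->3,1=4,2->3,4->3] -> levels [3 4 7 7 4]
Step 5: flows [3->0,3->1,1=4,2=3,3->4] -> levels [4 5 7 4 5]
Step 6: flows [0=3,1->3,1=4,2->3,4->3] -> levels [4 4 6 7 4]
Step 7: flows [3->0,3->1,1=4,3->2,3->4] -> levels [5 5 7 3 5]
Step 8: flows [0->3,1->3,1=4,2->3,4->3] -> levels [4 4 6 7 4]
  -> period-2 cycle: step 8 state = step 6 state; never stabilizes
  -> state at step 30: (30-6) mod 2 = 0, same as step 6 -> [4 4 6 7 4]

Answer: 4 4 6 7 4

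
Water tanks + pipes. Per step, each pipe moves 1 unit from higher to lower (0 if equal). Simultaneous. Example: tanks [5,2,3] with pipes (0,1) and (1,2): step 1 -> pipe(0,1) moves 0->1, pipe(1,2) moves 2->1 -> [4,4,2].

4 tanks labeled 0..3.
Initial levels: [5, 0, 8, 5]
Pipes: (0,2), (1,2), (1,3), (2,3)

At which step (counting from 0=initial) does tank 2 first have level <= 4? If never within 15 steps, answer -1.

Answer: 3

Derivation:
Step 1: flows [2->0,2->1,3->1,2->3] -> levels [6 2 5 5]
Step 2: flows [0->2,2->1,3->1,2=3] -> levels [5 4 5 4]
Step 3: flows [0=2,2->1,1=3,2->3] -> levels [5 5 3 5]
Tank 2 first reaches <=4 at step 3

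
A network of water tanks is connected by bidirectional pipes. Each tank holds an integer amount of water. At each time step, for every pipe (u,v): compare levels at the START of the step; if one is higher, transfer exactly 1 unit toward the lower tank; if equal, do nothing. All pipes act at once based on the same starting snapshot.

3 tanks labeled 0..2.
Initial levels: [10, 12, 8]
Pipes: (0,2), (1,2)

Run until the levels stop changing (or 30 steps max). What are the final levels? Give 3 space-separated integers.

Answer: 10 10 10

Derivation:
Step 1: flows [0->2,1->2] -> levels [9 11 10]
Step 2: flows [2->0,1->2] -> levels [10 10 10]
Step 3: flows [0=2,1=2] -> levels [10 10 10]
  -> stable (no change)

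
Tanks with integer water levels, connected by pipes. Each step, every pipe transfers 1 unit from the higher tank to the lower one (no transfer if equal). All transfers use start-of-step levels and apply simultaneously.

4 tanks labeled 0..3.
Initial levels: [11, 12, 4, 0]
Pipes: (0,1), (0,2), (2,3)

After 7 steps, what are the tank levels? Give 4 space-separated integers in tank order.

Step 1: flows [1->0,0->2,2->3] -> levels [11 11 4 1]
Step 2: flows [0=1,0->2,2->3] -> levels [10 11 4 2]
Step 3: flows [1->0,0->2,2->3] -> levels [10 10 4 3]
Step 4: flows [0=1,0->2,2->3] -> levels [9 10 4 4]
Step 5: flows [1->0,0->2,2=3] -> levels [9 9 5 4]
Step 6: flows [0=1,0->2,2->3] -> levels [8 9 5 5]
Step 7: flows [1->0,0->2,2=3] -> levels [8 8 6 5]

Answer: 8 8 6 5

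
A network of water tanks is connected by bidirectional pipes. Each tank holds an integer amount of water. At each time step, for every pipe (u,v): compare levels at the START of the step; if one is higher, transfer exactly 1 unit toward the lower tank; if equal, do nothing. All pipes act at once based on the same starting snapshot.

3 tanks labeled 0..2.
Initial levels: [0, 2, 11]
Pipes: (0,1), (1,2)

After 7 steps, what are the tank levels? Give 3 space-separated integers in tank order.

Answer: 4 5 4

Derivation:
Step 1: flows [1->0,2->1] -> levels [1 2 10]
Step 2: flows [1->0,2->1] -> levels [2 2 9]
Step 3: flows [0=1,2->1] -> levels [2 3 8]
Step 4: flows [1->0,2->1] -> levels [3 3 7]
Step 5: flows [0=1,2->1] -> levels [3 4 6]
Step 6: flows [1->0,2->1] -> levels [4 4 5]
Step 7: flows [0=1,2->1] -> levels [4 5 4]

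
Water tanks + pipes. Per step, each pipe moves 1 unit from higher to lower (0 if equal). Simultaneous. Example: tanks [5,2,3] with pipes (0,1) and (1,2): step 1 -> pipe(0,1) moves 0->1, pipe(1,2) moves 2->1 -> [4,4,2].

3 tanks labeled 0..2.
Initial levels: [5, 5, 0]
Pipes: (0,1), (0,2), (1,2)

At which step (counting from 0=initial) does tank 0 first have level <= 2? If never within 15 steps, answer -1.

Answer: -1

Derivation:
Step 1: flows [0=1,0->2,1->2] -> levels [4 4 2]
Step 2: flows [0=1,0->2,1->2] -> levels [3 3 4]
Step 3: flows [0=1,2->0,2->1] -> levels [4 4 2]
  -> period-2 cycle (repeats step 1); tank 0 never drops to <=2
Tank 0 never reaches <=2 within 15 steps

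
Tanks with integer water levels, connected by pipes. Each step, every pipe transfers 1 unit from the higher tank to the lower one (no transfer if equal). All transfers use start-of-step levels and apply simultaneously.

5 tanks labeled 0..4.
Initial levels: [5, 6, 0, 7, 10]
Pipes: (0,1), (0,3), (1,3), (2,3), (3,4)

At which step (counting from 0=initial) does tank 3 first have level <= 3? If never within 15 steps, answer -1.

Answer: 5

Derivation:
Step 1: flows [1->0,3->0,3->1,3->2,4->3] -> levels [7 6 1 5 9]
Step 2: flows [0->1,0->3,1->3,3->2,4->3] -> levels [5 6 2 7 8]
Step 3: flows [1->0,3->0,3->1,3->2,4->3] -> levels [7 6 3 5 7]
Step 4: flows [0->1,0->3,1->3,3->2,4->3] -> levels [5 6 4 7 6]
Step 5: flows [1->0,3->0,3->1,3->2,3->4] -> levels [7 6 5 3 7]
Tank 3 first reaches <=3 at step 5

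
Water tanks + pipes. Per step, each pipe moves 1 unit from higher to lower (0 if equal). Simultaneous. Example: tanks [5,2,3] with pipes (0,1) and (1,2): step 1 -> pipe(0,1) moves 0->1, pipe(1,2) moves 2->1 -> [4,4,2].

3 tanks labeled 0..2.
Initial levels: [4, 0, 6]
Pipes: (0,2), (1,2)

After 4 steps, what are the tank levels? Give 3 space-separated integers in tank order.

Step 1: flows [2->0,2->1] -> levels [5 1 4]
Step 2: flows [0->2,2->1] -> levels [4 2 4]
Step 3: flows [0=2,2->1] -> levels [4 3 3]
Step 4: flows [0->2,1=2] -> levels [3 3 4]

Answer: 3 3 4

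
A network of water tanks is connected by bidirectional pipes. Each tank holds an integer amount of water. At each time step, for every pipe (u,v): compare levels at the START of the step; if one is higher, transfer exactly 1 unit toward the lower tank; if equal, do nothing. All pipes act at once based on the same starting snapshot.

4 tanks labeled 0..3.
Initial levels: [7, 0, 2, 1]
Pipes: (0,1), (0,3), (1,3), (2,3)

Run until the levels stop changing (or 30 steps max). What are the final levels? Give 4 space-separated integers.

Step 1: flows [0->1,0->3,3->1,2->3] -> levels [5 2 1 2]
Step 2: flows [0->1,0->3,1=3,3->2] -> levels [3 3 2 2]
Step 3: flows [0=1,0->3,1->3,2=3] -> levels [2 2 2 4]
Step 4: flows [0=1,3->0,3->1,3->2] -> levels [3 3 3 1]
Step 5: flows [0=1,0->3,1->3,2->3] -> levels [2 2 2 4]
  -> period-2 cycle: step 5 state = step 3 state; never stabilizes
  -> state at step 30: (30-3) mod 2 = 1, same as step 4 -> [3 3 3 1]

Answer: 3 3 3 1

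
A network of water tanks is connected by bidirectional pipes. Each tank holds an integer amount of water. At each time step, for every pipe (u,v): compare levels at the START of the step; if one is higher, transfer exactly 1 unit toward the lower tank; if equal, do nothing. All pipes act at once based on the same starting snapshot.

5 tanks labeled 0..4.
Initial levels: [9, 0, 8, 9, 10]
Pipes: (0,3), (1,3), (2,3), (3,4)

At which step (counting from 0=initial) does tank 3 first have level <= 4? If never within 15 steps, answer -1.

Step 1: flows [0=3,3->1,3->2,4->3] -> levels [9 1 9 8 9]
Step 2: flows [0->3,3->1,2->3,4->3] -> levels [8 2 8 10 8]
Step 3: flows [3->0,3->1,3->2,3->4] -> levels [9 3 9 6 9]
Step 4: flows [0->3,3->1,2->3,4->3] -> levels [8 4 8 8 8]
Step 5: flows [0=3,3->1,2=3,3=4] -> levels [8 5 8 7 8]
Step 6: flows [0->3,3->1,2->3,4->3] -> levels [7 6 7 9 7]
Step 7: flows [3->0,3->1,3->2,3->4] -> levels [8 7 8 5 8]
Step 8: flows [0->3,1->3,2->3,4->3] -> levels [7 6 7 9 7]
  -> period-2 cycle (repeats step 6); tank 3 never drops to <=4
Tank 3 never reaches <=4 within 15 steps

Answer: -1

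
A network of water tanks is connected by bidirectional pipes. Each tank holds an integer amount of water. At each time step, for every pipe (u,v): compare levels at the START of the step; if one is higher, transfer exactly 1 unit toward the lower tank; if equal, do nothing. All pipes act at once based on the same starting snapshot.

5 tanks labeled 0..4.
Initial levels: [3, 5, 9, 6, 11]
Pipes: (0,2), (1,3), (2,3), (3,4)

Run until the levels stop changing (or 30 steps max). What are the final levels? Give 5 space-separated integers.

Answer: 6 7 8 6 7

Derivation:
Step 1: flows [2->0,3->1,2->3,4->3] -> levels [4 6 7 7 10]
Step 2: flows [2->0,3->1,2=3,4->3] -> levels [5 7 6 7 9]
Step 3: flows [2->0,1=3,3->2,4->3] -> levels [6 7 6 7 8]
Step 4: flows [0=2,1=3,3->2,4->3] -> levels [6 7 7 7 7]
Step 5: flows [2->0,1=3,2=3,3=4] -> levels [7 7 6 7 7]
Step 6: flows [0->2,1=3,3->2,3=4] -> levels [6 7 8 6 7]
Step 7: flows [2->0,1->3,2->3,4->3] -> levels [7 6 6 9 6]
Step 8: flows [0->2,3->1,3->2,3->4] -> levels [6 7 8 6 7]
  -> period-2 cycle: step 8 state = step 6 state; never stabilizes
  -> state at step 30: (30-6) mod 2 = 0, same as step 6 -> [6 7 8 6 7]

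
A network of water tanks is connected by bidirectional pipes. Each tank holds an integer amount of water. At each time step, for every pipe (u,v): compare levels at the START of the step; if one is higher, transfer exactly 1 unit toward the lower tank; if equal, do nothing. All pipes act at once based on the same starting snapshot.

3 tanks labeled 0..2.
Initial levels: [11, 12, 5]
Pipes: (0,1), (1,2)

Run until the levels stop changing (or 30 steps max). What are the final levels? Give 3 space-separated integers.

Step 1: flows [1->0,1->2] -> levels [12 10 6]
Step 2: flows [0->1,1->2] -> levels [11 10 7]
Step 3: flows [0->1,1->2] -> levels [10 10 8]
Step 4: flows [0=1,1->2] -> levels [10 9 9]
Step 5: flows [0->1,1=2] -> levels [9 10 9]
Step 6: flows [1->0,1->2] -> levels [10 8 10]
Step 7: flows [0->1,2->1] -> levels [9 10 9]
  -> period-2 cycle: step 7 state = step 5 state; never stabilizes
  -> state at step 30: (30-5) mod 2 = 1, same as step 6 -> [10 8 10]

Answer: 10 8 10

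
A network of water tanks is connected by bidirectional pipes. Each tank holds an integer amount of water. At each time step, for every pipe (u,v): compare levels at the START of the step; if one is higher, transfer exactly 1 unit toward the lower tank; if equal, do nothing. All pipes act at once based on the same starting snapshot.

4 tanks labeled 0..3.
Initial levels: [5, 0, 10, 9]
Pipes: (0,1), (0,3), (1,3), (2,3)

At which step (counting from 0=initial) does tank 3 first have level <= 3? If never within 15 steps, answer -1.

Step 1: flows [0->1,3->0,3->1,2->3] -> levels [5 2 9 8]
Step 2: flows [0->1,3->0,3->1,2->3] -> levels [5 4 8 7]
Step 3: flows [0->1,3->0,3->1,2->3] -> levels [5 6 7 6]
Step 4: flows [1->0,3->0,1=3,2->3] -> levels [7 5 6 6]
Step 5: flows [0->1,0->3,3->1,2=3] -> levels [5 7 6 6]
Step 6: flows [1->0,3->0,1->3,2=3] -> levels [7 5 6 6]
  -> period-2 cycle (repeats step 4); tank 3 never drops to <=3
Tank 3 never reaches <=3 within 15 steps

Answer: -1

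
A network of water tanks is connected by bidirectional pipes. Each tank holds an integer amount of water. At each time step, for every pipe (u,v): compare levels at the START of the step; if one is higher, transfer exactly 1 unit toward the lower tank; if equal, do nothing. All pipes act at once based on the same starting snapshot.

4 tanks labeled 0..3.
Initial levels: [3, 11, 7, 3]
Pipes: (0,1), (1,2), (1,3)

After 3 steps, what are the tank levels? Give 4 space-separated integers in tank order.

Step 1: flows [1->0,1->2,1->3] -> levels [4 8 8 4]
Step 2: flows [1->0,1=2,1->3] -> levels [5 6 8 5]
Step 3: flows [1->0,2->1,1->3] -> levels [6 5 7 6]

Answer: 6 5 7 6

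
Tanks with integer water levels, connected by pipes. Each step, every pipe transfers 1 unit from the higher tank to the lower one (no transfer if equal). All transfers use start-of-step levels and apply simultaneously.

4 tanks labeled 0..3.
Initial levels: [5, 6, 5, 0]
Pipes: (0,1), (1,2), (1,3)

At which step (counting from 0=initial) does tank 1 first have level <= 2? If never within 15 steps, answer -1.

Step 1: flows [1->0,1->2,1->3] -> levels [6 3 6 1]
Step 2: flows [0->1,2->1,1->3] -> levels [5 4 5 2]
Step 3: flows [0->1,2->1,1->3] -> levels [4 5 4 3]
Step 4: flows [1->0,1->2,1->3] -> levels [5 2 5 4]
Tank 1 first reaches <=2 at step 4

Answer: 4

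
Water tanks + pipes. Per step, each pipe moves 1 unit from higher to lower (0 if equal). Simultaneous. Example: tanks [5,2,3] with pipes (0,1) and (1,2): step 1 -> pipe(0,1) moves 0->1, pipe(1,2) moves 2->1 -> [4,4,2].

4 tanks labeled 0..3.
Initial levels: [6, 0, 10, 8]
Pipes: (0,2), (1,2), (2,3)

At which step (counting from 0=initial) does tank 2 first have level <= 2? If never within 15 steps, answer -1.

Step 1: flows [2->0,2->1,2->3] -> levels [7 1 7 9]
Step 2: flows [0=2,2->1,3->2] -> levels [7 2 7 8]
Step 3: flows [0=2,2->1,3->2] -> levels [7 3 7 7]
Step 4: flows [0=2,2->1,2=3] -> levels [7 4 6 7]
Step 5: flows [0->2,2->1,3->2] -> levels [6 5 7 6]
Step 6: flows [2->0,2->1,2->3] -> levels [7 6 4 7]
Step 7: flows [0->2,1->2,3->2] -> levels [6 5 7 6]
  -> period-2 cycle (repeats step 5); tank 2 never drops to <=2
Tank 2 never reaches <=2 within 15 steps

Answer: -1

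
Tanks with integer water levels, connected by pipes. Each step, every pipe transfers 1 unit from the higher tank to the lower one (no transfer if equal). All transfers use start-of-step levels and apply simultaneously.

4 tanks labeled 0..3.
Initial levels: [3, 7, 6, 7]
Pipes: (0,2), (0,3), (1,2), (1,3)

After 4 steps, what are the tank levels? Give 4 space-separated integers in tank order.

Step 1: flows [2->0,3->0,1->2,1=3] -> levels [5 6 6 6]
Step 2: flows [2->0,3->0,1=2,1=3] -> levels [7 6 5 5]
Step 3: flows [0->2,0->3,1->2,1->3] -> levels [5 4 7 7]
Step 4: flows [2->0,3->0,2->1,3->1] -> levels [7 6 5 5]

Answer: 7 6 5 5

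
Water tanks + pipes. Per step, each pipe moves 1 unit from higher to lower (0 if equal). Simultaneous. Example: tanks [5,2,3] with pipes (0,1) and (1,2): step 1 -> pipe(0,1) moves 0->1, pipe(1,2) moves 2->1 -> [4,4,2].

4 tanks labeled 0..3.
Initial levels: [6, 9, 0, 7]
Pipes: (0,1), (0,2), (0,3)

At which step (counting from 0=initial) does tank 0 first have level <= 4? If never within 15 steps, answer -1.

Answer: 4

Derivation:
Step 1: flows [1->0,0->2,3->0] -> levels [7 8 1 6]
Step 2: flows [1->0,0->2,0->3] -> levels [6 7 2 7]
Step 3: flows [1->0,0->2,3->0] -> levels [7 6 3 6]
Step 4: flows [0->1,0->2,0->3] -> levels [4 7 4 7]
Tank 0 first reaches <=4 at step 4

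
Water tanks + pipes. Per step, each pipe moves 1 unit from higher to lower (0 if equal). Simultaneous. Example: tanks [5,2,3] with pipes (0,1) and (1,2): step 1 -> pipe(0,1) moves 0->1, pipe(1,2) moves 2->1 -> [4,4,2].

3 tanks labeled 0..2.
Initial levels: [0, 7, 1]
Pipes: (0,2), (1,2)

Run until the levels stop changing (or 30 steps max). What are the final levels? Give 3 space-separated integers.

Answer: 2 2 4

Derivation:
Step 1: flows [2->0,1->2] -> levels [1 6 1]
Step 2: flows [0=2,1->2] -> levels [1 5 2]
Step 3: flows [2->0,1->2] -> levels [2 4 2]
Step 4: flows [0=2,1->2] -> levels [2 3 3]
Step 5: flows [2->0,1=2] -> levels [3 3 2]
Step 6: flows [0->2,1->2] -> levels [2 2 4]
Step 7: flows [2->0,2->1] -> levels [3 3 2]
  -> period-2 cycle: step 7 state = step 5 state; never stabilizes
  -> state at step 30: (30-5) mod 2 = 1, same as step 6 -> [2 2 4]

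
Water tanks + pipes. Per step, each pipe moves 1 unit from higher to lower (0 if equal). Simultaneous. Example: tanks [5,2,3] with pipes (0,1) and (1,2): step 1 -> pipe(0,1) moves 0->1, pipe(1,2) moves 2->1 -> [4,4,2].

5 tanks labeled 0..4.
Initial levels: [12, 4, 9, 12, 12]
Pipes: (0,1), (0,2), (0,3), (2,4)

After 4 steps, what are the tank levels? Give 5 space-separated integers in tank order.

Step 1: flows [0->1,0->2,0=3,4->2] -> levels [10 5 11 12 11]
Step 2: flows [0->1,2->0,3->0,2=4] -> levels [11 6 10 11 11]
Step 3: flows [0->1,0->2,0=3,4->2] -> levels [9 7 12 11 10]
Step 4: flows [0->1,2->0,3->0,2->4] -> levels [10 8 10 10 11]

Answer: 10 8 10 10 11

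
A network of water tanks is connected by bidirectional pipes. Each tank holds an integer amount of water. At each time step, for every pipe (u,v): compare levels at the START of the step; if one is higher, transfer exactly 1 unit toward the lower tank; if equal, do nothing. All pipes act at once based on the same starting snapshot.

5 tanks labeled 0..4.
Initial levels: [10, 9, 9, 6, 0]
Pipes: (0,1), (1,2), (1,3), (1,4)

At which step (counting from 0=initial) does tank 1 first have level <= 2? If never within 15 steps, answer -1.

Answer: -1

Derivation:
Step 1: flows [0->1,1=2,1->3,1->4] -> levels [9 8 9 7 1]
Step 2: flows [0->1,2->1,1->3,1->4] -> levels [8 8 8 8 2]
Step 3: flows [0=1,1=2,1=3,1->4] -> levels [8 7 8 8 3]
Step 4: flows [0->1,2->1,3->1,1->4] -> levels [7 9 7 7 4]
Step 5: flows [1->0,1->2,1->3,1->4] -> levels [8 5 8 8 5]
Step 6: flows [0->1,2->1,3->1,1=4] -> levels [7 8 7 7 5]
Step 7: flows [1->0,1->2,1->3,1->4] -> levels [8 4 8 8 6]
Step 8: flows [0->1,2->1,3->1,4->1] -> levels [7 8 7 7 5]
  -> period-2 cycle (repeats step 6); tank 1 never drops to <=2
Tank 1 never reaches <=2 within 15 steps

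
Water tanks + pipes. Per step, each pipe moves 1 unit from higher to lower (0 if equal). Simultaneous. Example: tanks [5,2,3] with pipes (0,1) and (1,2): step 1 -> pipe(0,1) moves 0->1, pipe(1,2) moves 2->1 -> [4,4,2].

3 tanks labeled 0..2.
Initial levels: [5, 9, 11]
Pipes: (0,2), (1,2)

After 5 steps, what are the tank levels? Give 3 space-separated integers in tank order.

Answer: 9 9 7

Derivation:
Step 1: flows [2->0,2->1] -> levels [6 10 9]
Step 2: flows [2->0,1->2] -> levels [7 9 9]
Step 3: flows [2->0,1=2] -> levels [8 9 8]
Step 4: flows [0=2,1->2] -> levels [8 8 9]
Step 5: flows [2->0,2->1] -> levels [9 9 7]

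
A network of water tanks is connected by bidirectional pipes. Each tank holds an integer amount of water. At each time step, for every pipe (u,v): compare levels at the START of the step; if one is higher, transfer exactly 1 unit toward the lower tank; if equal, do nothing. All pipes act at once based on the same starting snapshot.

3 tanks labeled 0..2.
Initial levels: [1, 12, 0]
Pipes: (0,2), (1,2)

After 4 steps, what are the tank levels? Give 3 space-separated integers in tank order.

Step 1: flows [0->2,1->2] -> levels [0 11 2]
Step 2: flows [2->0,1->2] -> levels [1 10 2]
Step 3: flows [2->0,1->2] -> levels [2 9 2]
Step 4: flows [0=2,1->2] -> levels [2 8 3]

Answer: 2 8 3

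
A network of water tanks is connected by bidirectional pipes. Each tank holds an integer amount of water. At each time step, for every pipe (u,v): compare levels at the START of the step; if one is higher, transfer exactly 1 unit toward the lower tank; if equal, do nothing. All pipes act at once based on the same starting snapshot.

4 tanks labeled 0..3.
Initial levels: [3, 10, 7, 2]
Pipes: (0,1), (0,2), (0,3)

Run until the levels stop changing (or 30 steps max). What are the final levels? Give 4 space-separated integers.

Answer: 7 5 5 5

Derivation:
Step 1: flows [1->0,2->0,0->3] -> levels [4 9 6 3]
Step 2: flows [1->0,2->0,0->3] -> levels [5 8 5 4]
Step 3: flows [1->0,0=2,0->3] -> levels [5 7 5 5]
Step 4: flows [1->0,0=2,0=3] -> levels [6 6 5 5]
Step 5: flows [0=1,0->2,0->3] -> levels [4 6 6 6]
Step 6: flows [1->0,2->0,3->0] -> levels [7 5 5 5]
Step 7: flows [0->1,0->2,0->3] -> levels [4 6 6 6]
  -> period-2 cycle: step 7 state = step 5 state; never stabilizes
  -> state at step 30: (30-5) mod 2 = 1, same as step 6 -> [7 5 5 5]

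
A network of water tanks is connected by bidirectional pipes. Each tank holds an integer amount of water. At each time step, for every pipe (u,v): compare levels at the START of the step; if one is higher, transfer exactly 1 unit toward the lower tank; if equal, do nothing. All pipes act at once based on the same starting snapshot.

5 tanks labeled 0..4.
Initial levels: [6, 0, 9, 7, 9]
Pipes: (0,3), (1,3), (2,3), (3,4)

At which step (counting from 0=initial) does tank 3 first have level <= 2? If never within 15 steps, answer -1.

Answer: -1

Derivation:
Step 1: flows [3->0,3->1,2->3,4->3] -> levels [7 1 8 7 8]
Step 2: flows [0=3,3->1,2->3,4->3] -> levels [7 2 7 8 7]
Step 3: flows [3->0,3->1,3->2,3->4] -> levels [8 3 8 4 8]
Step 4: flows [0->3,3->1,2->3,4->3] -> levels [7 4 7 6 7]
Step 5: flows [0->3,3->1,2->3,4->3] -> levels [6 5 6 8 6]
Step 6: flows [3->0,3->1,3->2,3->4] -> levels [7 6 7 4 7]
Step 7: flows [0->3,1->3,2->3,4->3] -> levels [6 5 6 8 6]
  -> period-2 cycle (repeats step 5); tank 3 never drops to <=2
Tank 3 never reaches <=2 within 15 steps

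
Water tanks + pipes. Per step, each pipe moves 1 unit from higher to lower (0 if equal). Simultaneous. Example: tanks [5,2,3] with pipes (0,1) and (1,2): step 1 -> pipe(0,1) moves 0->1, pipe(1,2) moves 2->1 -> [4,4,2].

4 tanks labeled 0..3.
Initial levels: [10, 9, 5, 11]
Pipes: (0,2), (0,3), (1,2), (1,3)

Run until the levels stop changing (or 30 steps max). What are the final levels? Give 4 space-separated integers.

Step 1: flows [0->2,3->0,1->2,3->1] -> levels [10 9 7 9]
Step 2: flows [0->2,0->3,1->2,1=3] -> levels [8 8 9 10]
Step 3: flows [2->0,3->0,2->1,3->1] -> levels [10 10 7 8]
Step 4: flows [0->2,0->3,1->2,1->3] -> levels [8 8 9 10]
  -> period-2 cycle: step 4 state = step 2 state; never stabilizes
  -> state at step 30: (30-2) mod 2 = 0, same as step 2 -> [8 8 9 10]

Answer: 8 8 9 10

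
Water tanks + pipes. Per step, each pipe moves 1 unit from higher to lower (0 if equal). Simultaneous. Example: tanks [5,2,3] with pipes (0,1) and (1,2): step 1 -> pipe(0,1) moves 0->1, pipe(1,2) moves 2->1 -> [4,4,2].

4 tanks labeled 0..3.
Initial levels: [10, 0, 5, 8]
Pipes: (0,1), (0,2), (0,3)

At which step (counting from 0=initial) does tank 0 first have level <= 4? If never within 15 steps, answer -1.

Answer: -1

Derivation:
Step 1: flows [0->1,0->2,0->3] -> levels [7 1 6 9]
Step 2: flows [0->1,0->2,3->0] -> levels [6 2 7 8]
Step 3: flows [0->1,2->0,3->0] -> levels [7 3 6 7]
Step 4: flows [0->1,0->2,0=3] -> levels [5 4 7 7]
Step 5: flows [0->1,2->0,3->0] -> levels [6 5 6 6]
Step 6: flows [0->1,0=2,0=3] -> levels [5 6 6 6]
Step 7: flows [1->0,2->0,3->0] -> levels [8 5 5 5]
Step 8: flows [0->1,0->2,0->3] -> levels [5 6 6 6]
  -> period-2 cycle (repeats step 6); tank 0 never drops to <=4
Tank 0 never reaches <=4 within 15 steps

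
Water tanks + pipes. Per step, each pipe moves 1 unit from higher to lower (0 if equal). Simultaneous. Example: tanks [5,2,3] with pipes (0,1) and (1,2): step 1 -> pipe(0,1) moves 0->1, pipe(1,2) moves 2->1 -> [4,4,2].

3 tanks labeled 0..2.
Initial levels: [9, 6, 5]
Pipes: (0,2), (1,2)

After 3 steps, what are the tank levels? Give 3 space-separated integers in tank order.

Answer: 7 7 6

Derivation:
Step 1: flows [0->2,1->2] -> levels [8 5 7]
Step 2: flows [0->2,2->1] -> levels [7 6 7]
Step 3: flows [0=2,2->1] -> levels [7 7 6]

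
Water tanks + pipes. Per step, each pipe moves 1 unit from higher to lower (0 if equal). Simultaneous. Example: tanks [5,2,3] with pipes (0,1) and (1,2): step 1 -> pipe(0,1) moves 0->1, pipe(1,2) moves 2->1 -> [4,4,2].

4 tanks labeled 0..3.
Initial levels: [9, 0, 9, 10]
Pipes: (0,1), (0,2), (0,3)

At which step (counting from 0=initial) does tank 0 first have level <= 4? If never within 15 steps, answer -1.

Step 1: flows [0->1,0=2,3->0] -> levels [9 1 9 9]
Step 2: flows [0->1,0=2,0=3] -> levels [8 2 9 9]
Step 3: flows [0->1,2->0,3->0] -> levels [9 3 8 8]
Step 4: flows [0->1,0->2,0->3] -> levels [6 4 9 9]
Step 5: flows [0->1,2->0,3->0] -> levels [7 5 8 8]
Step 6: flows [0->1,2->0,3->0] -> levels [8 6 7 7]
Step 7: flows [0->1,0->2,0->3] -> levels [5 7 8 8]
Step 8: flows [1->0,2->0,3->0] -> levels [8 6 7 7]
  -> period-2 cycle (repeats step 6); tank 0 never drops to <=4
Tank 0 never reaches <=4 within 15 steps

Answer: -1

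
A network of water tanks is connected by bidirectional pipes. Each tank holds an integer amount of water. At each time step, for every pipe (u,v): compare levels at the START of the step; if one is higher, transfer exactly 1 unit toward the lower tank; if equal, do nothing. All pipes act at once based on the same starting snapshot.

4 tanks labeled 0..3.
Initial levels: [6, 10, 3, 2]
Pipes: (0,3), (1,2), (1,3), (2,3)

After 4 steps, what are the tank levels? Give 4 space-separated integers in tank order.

Step 1: flows [0->3,1->2,1->3,2->3] -> levels [5 8 3 5]
Step 2: flows [0=3,1->2,1->3,3->2] -> levels [5 6 5 5]
Step 3: flows [0=3,1->2,1->3,2=3] -> levels [5 4 6 6]
Step 4: flows [3->0,2->1,3->1,2=3] -> levels [6 6 5 4]

Answer: 6 6 5 4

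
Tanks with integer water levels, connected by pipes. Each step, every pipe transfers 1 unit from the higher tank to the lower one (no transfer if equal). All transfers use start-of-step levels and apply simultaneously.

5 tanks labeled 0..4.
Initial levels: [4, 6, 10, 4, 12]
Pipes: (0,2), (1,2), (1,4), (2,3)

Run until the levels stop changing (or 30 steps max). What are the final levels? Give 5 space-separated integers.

Answer: 7 9 6 7 7

Derivation:
Step 1: flows [2->0,2->1,4->1,2->3] -> levels [5 8 7 5 11]
Step 2: flows [2->0,1->2,4->1,2->3] -> levels [6 8 6 6 10]
Step 3: flows [0=2,1->2,4->1,2=3] -> levels [6 8 7 6 9]
Step 4: flows [2->0,1->2,4->1,2->3] -> levels [7 8 6 7 8]
Step 5: flows [0->2,1->2,1=4,3->2] -> levels [6 7 9 6 8]
Step 6: flows [2->0,2->1,4->1,2->3] -> levels [7 9 6 7 7]
Step 7: flows [0->2,1->2,1->4,3->2] -> levels [6 7 9 6 8]
  -> period-2 cycle: step 7 state = step 5 state; never stabilizes
  -> state at step 30: (30-5) mod 2 = 1, same as step 6 -> [7 9 6 7 7]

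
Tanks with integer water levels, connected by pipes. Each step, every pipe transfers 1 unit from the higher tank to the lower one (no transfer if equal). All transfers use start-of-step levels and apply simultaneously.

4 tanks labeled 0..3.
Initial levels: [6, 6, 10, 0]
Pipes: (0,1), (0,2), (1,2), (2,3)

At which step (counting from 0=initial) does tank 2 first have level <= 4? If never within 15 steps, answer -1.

Step 1: flows [0=1,2->0,2->1,2->3] -> levels [7 7 7 1]
Step 2: flows [0=1,0=2,1=2,2->3] -> levels [7 7 6 2]
Step 3: flows [0=1,0->2,1->2,2->3] -> levels [6 6 7 3]
Step 4: flows [0=1,2->0,2->1,2->3] -> levels [7 7 4 4]
Tank 2 first reaches <=4 at step 4

Answer: 4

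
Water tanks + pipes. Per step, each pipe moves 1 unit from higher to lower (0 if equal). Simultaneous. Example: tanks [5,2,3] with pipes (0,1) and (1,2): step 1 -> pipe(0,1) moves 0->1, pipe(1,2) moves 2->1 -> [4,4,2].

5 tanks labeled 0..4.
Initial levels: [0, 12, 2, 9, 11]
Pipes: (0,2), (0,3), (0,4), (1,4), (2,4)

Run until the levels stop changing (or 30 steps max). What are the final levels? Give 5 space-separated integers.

Step 1: flows [2->0,3->0,4->0,1->4,4->2] -> levels [3 11 2 8 10]
Step 2: flows [0->2,3->0,4->0,1->4,4->2] -> levels [4 10 4 7 9]
Step 3: flows [0=2,3->0,4->0,1->4,4->2] -> levels [6 9 5 6 8]
Step 4: flows [0->2,0=3,4->0,1->4,4->2] -> levels [6 8 7 6 7]
Step 5: flows [2->0,0=3,4->0,1->4,2=4] -> levels [8 7 6 6 7]
Step 6: flows [0->2,0->3,0->4,1=4,4->2] -> levels [5 7 8 7 7]
Step 7: flows [2->0,3->0,4->0,1=4,2->4] -> levels [8 7 6 6 7]
  -> period-2 cycle: step 7 state = step 5 state; never stabilizes
  -> state at step 30: (30-5) mod 2 = 1, same as step 6 -> [5 7 8 7 7]

Answer: 5 7 8 7 7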